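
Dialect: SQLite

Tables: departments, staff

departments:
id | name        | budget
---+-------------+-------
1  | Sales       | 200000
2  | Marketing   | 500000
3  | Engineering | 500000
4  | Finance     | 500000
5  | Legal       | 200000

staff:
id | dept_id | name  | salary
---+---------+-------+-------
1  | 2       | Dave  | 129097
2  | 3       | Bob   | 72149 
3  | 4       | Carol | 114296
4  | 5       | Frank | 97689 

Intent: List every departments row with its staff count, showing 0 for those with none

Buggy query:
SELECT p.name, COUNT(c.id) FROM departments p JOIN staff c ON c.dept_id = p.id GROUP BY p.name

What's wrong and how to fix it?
Bug: INNER JOIN drops departments rows that have no matching staff rows

Fix: Use LEFT JOIN so parents without children still appear (COUNT(c.id) gives 0)

Corrected query:
SELECT p.name, COUNT(c.id) FROM departments p LEFT JOIN staff c ON c.dept_id = p.id GROUP BY p.name

Result:
name        | COUNT(c.id)
------------+------------
Engineering | 1          
Finance     | 1          
Legal       | 1          
Marketing   | 1          
Sales       | 0          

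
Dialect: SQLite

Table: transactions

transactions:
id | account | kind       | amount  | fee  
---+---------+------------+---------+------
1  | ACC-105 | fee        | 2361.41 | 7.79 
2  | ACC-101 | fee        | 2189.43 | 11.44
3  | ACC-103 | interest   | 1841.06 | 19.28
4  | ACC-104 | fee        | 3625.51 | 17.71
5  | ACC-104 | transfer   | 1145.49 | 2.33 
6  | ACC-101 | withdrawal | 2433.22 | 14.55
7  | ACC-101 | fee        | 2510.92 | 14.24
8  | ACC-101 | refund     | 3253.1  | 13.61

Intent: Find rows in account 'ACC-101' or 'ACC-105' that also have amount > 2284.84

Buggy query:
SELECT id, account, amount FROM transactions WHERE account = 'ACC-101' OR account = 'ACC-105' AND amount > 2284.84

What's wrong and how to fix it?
Bug: Without parentheses, AND is evaluated before OR, so the amount filter only applies to the 'ACC-105' branch

Fix: Add parentheses around the OR so the AND applies to both alternatives

Corrected query:
SELECT id, account, amount FROM transactions WHERE (account = 'ACC-101' OR account = 'ACC-105') AND amount > 2284.84

Result:
id | account | amount 
---+---------+--------
1  | ACC-105 | 2361.41
6  | ACC-101 | 2433.22
7  | ACC-101 | 2510.92
8  | ACC-101 | 3253.1 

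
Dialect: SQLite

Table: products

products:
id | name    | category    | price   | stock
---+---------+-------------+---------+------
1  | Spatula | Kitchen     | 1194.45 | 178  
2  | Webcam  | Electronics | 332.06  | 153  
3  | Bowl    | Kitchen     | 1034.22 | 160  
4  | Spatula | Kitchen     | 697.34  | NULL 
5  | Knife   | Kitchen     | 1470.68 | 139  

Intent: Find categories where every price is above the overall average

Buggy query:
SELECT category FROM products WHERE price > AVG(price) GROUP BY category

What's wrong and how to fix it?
Bug: WHERE evaluates per row before aggregation, so AVG() is unavailable

Fix: Use a subquery for AVG and a HAVING MIN(...) filter so the condition holds for every row in the group

Corrected query:
SELECT category FROM products GROUP BY category HAVING MIN(price) > (SELECT AVG(price) FROM products)

Result:
(no rows)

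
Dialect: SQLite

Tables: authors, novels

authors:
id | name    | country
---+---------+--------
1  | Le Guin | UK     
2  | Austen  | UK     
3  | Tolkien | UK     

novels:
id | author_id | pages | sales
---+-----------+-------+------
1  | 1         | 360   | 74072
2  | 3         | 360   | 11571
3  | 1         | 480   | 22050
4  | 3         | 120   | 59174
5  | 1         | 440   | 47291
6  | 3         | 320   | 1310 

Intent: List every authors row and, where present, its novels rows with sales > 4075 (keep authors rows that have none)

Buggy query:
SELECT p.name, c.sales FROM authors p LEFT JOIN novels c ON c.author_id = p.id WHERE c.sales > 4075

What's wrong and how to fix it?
Bug: A WHERE condition on the right-hand table after LEFT JOIN drops unmatched parents

Fix: Put 'c.sales > 4075' in the JOIN's ON clause instead of WHERE

Corrected query:
SELECT p.name, c.sales FROM authors p LEFT JOIN novels c ON c.author_id = p.id AND c.sales > 4075

Result:
name    | sales
--------+------
Le Guin | 22050
Le Guin | 47291
Le Guin | 74072
Austen  | NULL 
Tolkien | 11571
Tolkien | 59174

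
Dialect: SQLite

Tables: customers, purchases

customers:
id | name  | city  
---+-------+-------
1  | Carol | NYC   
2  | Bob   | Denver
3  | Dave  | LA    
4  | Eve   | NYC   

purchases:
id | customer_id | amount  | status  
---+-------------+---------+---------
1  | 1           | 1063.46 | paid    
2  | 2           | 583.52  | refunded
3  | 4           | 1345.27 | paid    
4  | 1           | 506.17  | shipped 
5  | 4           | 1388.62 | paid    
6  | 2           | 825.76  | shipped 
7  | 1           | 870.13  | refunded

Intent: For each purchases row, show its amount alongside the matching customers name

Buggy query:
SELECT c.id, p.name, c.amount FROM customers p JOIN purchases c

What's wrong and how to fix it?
Bug: JOIN with no ON clause produces a cartesian product; every purchases row pairs with every customers row

Fix: Specify the join condition linking the foreign key to the parent id

Corrected query:
SELECT c.id, p.name, c.amount FROM customers p JOIN purchases c ON c.customer_id = p.id

Result:
id | name  | amount 
---+-------+--------
1  | Carol | 1063.46
2  | Bob   | 583.52 
3  | Eve   | 1345.27
4  | Carol | 506.17 
5  | Eve   | 1388.62
6  | Bob   | 825.76 
7  | Carol | 870.13 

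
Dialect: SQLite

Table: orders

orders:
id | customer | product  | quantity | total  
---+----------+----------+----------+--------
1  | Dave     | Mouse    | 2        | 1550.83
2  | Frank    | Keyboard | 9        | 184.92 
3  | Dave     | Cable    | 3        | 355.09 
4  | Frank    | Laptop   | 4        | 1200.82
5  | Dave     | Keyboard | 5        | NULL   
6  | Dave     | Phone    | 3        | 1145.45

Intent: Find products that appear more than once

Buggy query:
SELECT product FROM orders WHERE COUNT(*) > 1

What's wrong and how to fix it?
Bug: WHERE can't reference COUNT(*); aggregates are computed after WHERE

Fix: Group first, then use HAVING for the count condition

Corrected query:
SELECT product FROM orders GROUP BY product HAVING COUNT(*) > 1

Result:
product 
--------
Keyboard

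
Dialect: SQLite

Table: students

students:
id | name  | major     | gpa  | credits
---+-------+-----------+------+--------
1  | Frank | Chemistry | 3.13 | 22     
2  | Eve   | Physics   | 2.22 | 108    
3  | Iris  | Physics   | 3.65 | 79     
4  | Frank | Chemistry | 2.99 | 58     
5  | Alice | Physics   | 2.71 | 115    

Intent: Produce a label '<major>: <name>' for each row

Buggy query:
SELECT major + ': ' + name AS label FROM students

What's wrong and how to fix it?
Bug: '+' is numeric addition; on text columns SQLite converts them to 0 instead of concatenating

Fix: Use the || operator for string concatenation

Corrected query:
SELECT major || ': ' || name AS label FROM students

Result:
label           
----------------
Chemistry: Frank
Physics: Eve    
Physics: Iris   
Chemistry: Frank
Physics: Alice  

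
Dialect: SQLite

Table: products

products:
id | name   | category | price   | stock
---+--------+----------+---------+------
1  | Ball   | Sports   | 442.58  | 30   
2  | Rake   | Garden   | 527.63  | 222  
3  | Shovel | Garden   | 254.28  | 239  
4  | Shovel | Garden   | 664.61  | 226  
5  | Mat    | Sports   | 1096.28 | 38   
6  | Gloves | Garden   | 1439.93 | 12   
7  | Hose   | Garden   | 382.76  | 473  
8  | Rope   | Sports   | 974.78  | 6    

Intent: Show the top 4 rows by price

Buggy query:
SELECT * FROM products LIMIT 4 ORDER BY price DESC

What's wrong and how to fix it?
Bug: ORDER BY cannot follow LIMIT; LIMIT is the final clause

Fix: Sort with ORDER BY, then apply LIMIT

Corrected query:
SELECT * FROM products ORDER BY price DESC LIMIT 4

Result:
id | name   | category | price   | stock
---+--------+----------+---------+------
6  | Gloves | Garden   | 1439.93 | 12   
5  | Mat    | Sports   | 1096.28 | 38   
8  | Rope   | Sports   | 974.78  | 6    
4  | Shovel | Garden   | 664.61  | 226  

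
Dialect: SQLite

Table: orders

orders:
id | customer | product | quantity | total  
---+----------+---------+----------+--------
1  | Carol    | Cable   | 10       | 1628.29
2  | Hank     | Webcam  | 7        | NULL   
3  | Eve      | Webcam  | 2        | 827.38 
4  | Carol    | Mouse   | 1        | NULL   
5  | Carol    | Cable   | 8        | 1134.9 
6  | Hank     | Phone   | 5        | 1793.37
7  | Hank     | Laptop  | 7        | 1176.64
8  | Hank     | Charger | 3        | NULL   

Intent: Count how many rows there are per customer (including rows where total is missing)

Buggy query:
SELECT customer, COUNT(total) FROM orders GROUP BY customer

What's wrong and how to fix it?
Bug: COUNT(total) skips NULLs, so groups with missing total are undercounted

Fix: Use COUNT(*) to count all rows regardless of NULL

Corrected query:
SELECT customer, COUNT(*) FROM orders GROUP BY customer

Result:
customer | COUNT(*)
---------+---------
Carol    | 3       
Eve      | 1       
Hank     | 4       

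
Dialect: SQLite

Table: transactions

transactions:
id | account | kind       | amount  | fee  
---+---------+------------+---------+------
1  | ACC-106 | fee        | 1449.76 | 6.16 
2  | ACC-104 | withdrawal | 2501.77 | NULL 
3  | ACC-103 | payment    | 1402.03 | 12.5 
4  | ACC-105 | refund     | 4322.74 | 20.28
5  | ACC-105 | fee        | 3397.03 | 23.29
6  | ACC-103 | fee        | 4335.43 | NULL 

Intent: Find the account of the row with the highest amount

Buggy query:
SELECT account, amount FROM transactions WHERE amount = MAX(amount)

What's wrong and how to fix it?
Bug: WHERE is evaluated per row; an aggregate over the whole table isn't defined there

Fix: Use a subquery: WHERE amount = (SELECT MAX(amount) FROM transactions)

Corrected query:
SELECT account, amount FROM transactions WHERE amount = (SELECT MAX(amount) FROM transactions)

Result:
account | amount 
--------+--------
ACC-103 | 4335.43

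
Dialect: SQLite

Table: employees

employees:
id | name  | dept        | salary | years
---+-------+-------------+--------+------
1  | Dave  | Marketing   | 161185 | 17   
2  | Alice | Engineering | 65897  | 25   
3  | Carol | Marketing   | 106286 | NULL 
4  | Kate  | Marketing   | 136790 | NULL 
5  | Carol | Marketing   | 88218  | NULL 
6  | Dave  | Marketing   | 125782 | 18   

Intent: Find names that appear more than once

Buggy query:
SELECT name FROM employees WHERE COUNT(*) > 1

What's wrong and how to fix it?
Bug: COUNT(*) is an aggregate and cannot be used in WHERE

Fix: GROUP BY name, then filter groups with HAVING COUNT(*) > 1

Corrected query:
SELECT name FROM employees GROUP BY name HAVING COUNT(*) > 1

Result:
name 
-----
Carol
Dave 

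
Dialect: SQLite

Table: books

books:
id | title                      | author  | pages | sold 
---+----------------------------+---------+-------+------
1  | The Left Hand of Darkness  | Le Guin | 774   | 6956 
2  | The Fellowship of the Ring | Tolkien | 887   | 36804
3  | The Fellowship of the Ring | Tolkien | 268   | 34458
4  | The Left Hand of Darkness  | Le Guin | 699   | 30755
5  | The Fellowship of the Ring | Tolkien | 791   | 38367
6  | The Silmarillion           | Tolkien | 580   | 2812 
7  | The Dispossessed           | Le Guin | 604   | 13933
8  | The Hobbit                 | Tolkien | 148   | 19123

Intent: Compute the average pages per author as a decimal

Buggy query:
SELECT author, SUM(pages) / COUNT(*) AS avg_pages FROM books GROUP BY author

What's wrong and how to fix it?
Bug: Both operands are integers, so '/' performs integer division and truncates

Fix: Multiply by 1.0 (or CAST to REAL) to force floating-point division

Corrected query:
SELECT author, SUM(pages) * 1.0 / COUNT(*) AS avg_pages FROM books GROUP BY author

Result:
author  | avg_pages 
--------+-----------
Le Guin | 692.333333
Tolkien | 534.8     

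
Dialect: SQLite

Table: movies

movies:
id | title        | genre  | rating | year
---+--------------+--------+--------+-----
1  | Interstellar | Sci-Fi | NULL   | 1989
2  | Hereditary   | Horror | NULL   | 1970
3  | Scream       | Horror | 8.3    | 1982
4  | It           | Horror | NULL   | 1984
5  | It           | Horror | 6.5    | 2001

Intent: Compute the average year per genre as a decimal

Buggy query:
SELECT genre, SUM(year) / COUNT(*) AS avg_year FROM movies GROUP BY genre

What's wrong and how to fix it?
Bug: SUM(year) and COUNT(*) are both integers; the division truncates the fractional part

Fix: Multiply by 1.0 (or CAST to REAL) to force floating-point division

Corrected query:
SELECT genre, SUM(year) * 1.0 / COUNT(*) AS avg_year FROM movies GROUP BY genre

Result:
genre  | avg_year
-------+---------
Horror | 1984.25 
Sci-Fi | 1989    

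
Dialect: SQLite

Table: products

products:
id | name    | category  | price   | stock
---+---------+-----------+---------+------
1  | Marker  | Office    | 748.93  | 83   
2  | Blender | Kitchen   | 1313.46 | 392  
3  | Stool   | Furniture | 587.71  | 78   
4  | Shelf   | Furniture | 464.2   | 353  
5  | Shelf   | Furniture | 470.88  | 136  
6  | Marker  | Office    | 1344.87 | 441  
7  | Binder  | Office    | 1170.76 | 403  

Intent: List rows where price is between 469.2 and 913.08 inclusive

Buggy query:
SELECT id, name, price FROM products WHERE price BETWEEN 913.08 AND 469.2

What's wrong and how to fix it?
Bug: The bounds are reversed; BETWEEN a AND b requires a <= b to match anything

Fix: Swap the bounds so the smaller value comes first

Corrected query:
SELECT id, name, price FROM products WHERE price BETWEEN 469.2 AND 913.08

Result:
id | name   | price 
---+--------+-------
1  | Marker | 748.93
3  | Stool  | 587.71
5  | Shelf  | 470.88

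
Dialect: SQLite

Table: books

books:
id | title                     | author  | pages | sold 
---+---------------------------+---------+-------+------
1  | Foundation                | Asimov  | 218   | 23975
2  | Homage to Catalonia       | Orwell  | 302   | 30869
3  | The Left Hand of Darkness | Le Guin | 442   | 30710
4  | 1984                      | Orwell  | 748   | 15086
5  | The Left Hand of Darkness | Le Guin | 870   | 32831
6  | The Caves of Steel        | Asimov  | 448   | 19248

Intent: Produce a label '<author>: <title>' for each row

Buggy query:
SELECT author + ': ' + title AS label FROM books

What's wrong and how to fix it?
Bug: SQLite uses || for string concatenation; + coerces text to numbers (yielding 0)

Fix: Use the || operator for string concatenation

Corrected query:
SELECT author || ': ' || title AS label FROM books

Result:
label                             
----------------------------------
Asimov: Foundation                
Orwell: Homage to Catalonia       
Le Guin: The Left Hand of Darkness
Orwell: 1984                      
Le Guin: The Left Hand of Darkness
Asimov: The Caves of Steel        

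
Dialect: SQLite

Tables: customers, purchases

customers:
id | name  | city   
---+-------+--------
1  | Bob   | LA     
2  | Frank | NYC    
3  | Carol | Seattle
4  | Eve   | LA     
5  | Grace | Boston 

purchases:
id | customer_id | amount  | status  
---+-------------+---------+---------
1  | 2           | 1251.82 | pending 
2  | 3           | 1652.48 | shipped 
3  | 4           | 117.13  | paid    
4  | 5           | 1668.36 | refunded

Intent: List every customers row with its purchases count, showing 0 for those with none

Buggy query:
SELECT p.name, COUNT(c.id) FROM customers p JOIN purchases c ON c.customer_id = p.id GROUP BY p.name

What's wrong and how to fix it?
Bug: An inner join excludes parents with zero children

Fix: Use LEFT JOIN so parents without children still appear (COUNT(c.id) gives 0)

Corrected query:
SELECT p.name, COUNT(c.id) FROM customers p LEFT JOIN purchases c ON c.customer_id = p.id GROUP BY p.name

Result:
name  | COUNT(c.id)
------+------------
Bob   | 0          
Carol | 1          
Eve   | 1          
Frank | 1          
Grace | 1          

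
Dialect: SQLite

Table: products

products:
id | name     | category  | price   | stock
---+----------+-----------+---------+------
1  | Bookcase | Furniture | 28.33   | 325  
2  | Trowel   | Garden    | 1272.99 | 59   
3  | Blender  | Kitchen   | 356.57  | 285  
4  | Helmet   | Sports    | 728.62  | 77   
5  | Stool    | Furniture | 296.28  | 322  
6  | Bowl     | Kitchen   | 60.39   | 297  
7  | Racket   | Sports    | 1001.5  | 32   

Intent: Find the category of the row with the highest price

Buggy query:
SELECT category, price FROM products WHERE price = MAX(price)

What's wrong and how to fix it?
Bug: MAX(price) is an aggregate and cannot be used directly in WHERE

Fix: Use a subquery: WHERE price = (SELECT MAX(price) FROM products)

Corrected query:
SELECT category, price FROM products WHERE price = (SELECT MAX(price) FROM products)

Result:
category | price  
---------+--------
Garden   | 1272.99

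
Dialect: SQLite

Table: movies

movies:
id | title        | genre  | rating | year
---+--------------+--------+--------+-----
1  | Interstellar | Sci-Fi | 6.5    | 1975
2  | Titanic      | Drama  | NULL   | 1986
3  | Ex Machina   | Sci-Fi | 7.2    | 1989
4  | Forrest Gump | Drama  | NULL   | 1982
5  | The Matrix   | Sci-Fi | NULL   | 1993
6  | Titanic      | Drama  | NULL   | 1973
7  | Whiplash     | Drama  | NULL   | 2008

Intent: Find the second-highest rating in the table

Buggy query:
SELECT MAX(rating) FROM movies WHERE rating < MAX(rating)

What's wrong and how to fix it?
Bug: The inner MAX is an aggregate inside WHERE, which is not allowed

Fix: Put the inner MAX in a scalar subquery

Corrected query:
SELECT MAX(rating) FROM movies WHERE rating < (SELECT MAX(rating) FROM movies)

Result:
MAX(rating)
-----------
6.5        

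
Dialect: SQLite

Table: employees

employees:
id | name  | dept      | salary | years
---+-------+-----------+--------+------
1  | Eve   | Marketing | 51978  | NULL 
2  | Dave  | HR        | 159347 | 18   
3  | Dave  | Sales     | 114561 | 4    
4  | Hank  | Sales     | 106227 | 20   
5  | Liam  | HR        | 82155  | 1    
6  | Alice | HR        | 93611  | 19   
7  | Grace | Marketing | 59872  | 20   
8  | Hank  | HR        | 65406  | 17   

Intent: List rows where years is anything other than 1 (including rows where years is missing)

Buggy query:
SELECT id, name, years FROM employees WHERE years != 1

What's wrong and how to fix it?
Bug: Inequality against NULL is unknown, not true; rows with NULL are dropped

Fix: Add an explicit OR years IS NULL to include the missing-value rows

Corrected query:
SELECT id, name, years FROM employees WHERE years != 1 OR years IS NULL

Result:
id | name  | years
---+-------+------
1  | Eve   | NULL 
2  | Dave  | 18   
3  | Dave  | 4    
4  | Hank  | 20   
6  | Alice | 19   
7  | Grace | 20   
8  | Hank  | 17   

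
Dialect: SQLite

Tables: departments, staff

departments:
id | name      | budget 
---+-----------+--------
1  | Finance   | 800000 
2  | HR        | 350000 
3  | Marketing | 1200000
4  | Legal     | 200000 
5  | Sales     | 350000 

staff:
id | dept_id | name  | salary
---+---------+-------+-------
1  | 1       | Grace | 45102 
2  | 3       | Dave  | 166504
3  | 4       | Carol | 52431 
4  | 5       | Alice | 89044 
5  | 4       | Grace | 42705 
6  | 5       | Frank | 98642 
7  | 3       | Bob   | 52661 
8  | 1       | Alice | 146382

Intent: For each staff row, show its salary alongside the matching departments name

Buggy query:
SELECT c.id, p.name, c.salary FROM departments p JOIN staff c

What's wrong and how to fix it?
Bug: Missing join condition: each staff row is matched to all departments rows instead of just its own

Fix: Add ON c.dept_id = p.id to the JOIN

Corrected query:
SELECT c.id, p.name, c.salary FROM departments p JOIN staff c ON c.dept_id = p.id

Result:
id | name      | salary
---+-----------+-------
1  | Finance   | 45102 
2  | Marketing | 166504
3  | Legal     | 52431 
4  | Sales     | 89044 
5  | Legal     | 42705 
6  | Sales     | 98642 
7  | Marketing | 52661 
8  | Finance   | 146382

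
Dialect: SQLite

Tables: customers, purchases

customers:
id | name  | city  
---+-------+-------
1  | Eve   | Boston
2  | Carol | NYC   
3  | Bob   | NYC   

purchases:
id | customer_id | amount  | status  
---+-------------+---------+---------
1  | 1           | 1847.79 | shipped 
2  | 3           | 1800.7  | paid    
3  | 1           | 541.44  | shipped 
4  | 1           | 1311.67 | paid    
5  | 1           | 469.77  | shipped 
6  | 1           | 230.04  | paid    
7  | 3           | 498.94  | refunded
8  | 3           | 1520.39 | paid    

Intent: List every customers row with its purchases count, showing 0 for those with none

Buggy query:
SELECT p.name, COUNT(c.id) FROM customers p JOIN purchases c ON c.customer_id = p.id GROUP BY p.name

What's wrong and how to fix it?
Bug: An inner join excludes parents with zero children

Fix: Switch to LEFT JOIN to retain unmatched parent rows

Corrected query:
SELECT p.name, COUNT(c.id) FROM customers p LEFT JOIN purchases c ON c.customer_id = p.id GROUP BY p.name

Result:
name  | COUNT(c.id)
------+------------
Bob   | 3          
Carol | 0          
Eve   | 5          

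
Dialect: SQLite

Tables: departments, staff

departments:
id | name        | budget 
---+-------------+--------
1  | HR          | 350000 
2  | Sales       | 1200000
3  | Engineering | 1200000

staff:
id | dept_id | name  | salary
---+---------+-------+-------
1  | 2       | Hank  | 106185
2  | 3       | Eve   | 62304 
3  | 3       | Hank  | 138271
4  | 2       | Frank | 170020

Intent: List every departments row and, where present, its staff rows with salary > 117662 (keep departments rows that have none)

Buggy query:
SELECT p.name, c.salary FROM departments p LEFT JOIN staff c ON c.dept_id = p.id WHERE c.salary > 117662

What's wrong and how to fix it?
Bug: Filtering c.salary in WHERE discards the NULL rows produced by LEFT JOIN, turning it into an inner join

Fix: Move the right-table condition into the ON clause so unmatched parents are kept

Corrected query:
SELECT p.name, c.salary FROM departments p LEFT JOIN staff c ON c.dept_id = p.id AND c.salary > 117662

Result:
name        | salary
------------+-------
HR          | NULL  
Sales       | 170020
Engineering | 138271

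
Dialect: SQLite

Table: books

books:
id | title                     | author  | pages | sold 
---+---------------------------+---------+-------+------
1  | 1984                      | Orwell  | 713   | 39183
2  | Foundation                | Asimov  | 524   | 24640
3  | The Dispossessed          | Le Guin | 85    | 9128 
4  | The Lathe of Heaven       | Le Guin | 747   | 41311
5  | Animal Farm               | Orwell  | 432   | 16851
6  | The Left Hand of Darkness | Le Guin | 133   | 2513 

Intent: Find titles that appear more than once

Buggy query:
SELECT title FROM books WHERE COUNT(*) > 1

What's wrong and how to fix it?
Bug: COUNT(*) is an aggregate and cannot be used in WHERE

Fix: Group first, then use HAVING for the count condition

Corrected query:
SELECT title FROM books GROUP BY title HAVING COUNT(*) > 1

Result:
(no rows)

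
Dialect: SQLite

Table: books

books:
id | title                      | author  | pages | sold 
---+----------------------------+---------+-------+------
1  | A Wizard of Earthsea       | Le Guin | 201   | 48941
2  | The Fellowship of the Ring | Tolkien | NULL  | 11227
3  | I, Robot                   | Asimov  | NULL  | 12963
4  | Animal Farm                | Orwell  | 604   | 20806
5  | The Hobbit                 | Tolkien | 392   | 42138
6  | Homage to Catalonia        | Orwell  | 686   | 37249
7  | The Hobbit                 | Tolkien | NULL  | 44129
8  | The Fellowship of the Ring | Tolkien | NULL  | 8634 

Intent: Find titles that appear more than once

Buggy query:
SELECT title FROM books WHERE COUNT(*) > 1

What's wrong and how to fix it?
Bug: WHERE can't reference COUNT(*); aggregates are computed after WHERE

Fix: Group first, then use HAVING for the count condition

Corrected query:
SELECT title FROM books GROUP BY title HAVING COUNT(*) > 1

Result:
title                     
--------------------------
The Fellowship of the Ring
The Hobbit                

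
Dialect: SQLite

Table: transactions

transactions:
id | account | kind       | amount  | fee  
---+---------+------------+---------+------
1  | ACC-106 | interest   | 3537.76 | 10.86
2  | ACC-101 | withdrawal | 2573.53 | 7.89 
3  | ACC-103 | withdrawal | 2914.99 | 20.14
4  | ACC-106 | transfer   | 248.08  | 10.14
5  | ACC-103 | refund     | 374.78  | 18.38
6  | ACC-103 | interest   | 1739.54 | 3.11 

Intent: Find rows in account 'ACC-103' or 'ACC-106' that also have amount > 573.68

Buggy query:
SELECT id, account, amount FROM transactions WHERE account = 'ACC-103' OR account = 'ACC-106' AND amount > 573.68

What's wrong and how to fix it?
Bug: Without parentheses, AND is evaluated before OR, so the amount filter only applies to the 'ACC-106' branch

Fix: Add parentheses around the OR so the AND applies to both alternatives

Corrected query:
SELECT id, account, amount FROM transactions WHERE (account = 'ACC-103' OR account = 'ACC-106') AND amount > 573.68

Result:
id | account | amount 
---+---------+--------
1  | ACC-106 | 3537.76
3  | ACC-103 | 2914.99
6  | ACC-103 | 1739.54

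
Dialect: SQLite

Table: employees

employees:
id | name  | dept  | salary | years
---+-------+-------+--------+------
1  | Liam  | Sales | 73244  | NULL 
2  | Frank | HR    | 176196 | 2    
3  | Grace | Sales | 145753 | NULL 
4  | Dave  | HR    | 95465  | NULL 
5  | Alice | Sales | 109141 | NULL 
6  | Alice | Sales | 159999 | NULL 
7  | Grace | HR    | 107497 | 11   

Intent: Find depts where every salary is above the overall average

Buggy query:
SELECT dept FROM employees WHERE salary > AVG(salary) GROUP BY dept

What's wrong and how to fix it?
Bug: WHERE evaluates per row before aggregation, so AVG() is unavailable

Fix: Use a subquery for AVG and a HAVING MIN(...) filter so the condition holds for every row in the group

Corrected query:
SELECT dept FROM employees GROUP BY dept HAVING MIN(salary) > (SELECT AVG(salary) FROM employees)

Result:
(no rows)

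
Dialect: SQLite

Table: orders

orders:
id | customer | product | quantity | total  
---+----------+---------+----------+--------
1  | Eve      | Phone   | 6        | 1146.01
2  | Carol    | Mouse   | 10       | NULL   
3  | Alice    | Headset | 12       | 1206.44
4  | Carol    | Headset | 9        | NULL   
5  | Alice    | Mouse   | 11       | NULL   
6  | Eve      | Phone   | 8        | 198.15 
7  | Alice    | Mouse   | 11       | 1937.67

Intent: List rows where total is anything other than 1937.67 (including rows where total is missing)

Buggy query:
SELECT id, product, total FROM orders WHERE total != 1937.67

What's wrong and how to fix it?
Bug: Inequality against NULL is unknown, not true; rows with NULL are dropped

Fix: Add an explicit OR total IS NULL to include the missing-value rows

Corrected query:
SELECT id, product, total FROM orders WHERE total != 1937.67 OR total IS NULL

Result:
id | product | total  
---+---------+--------
1  | Phone   | 1146.01
2  | Mouse   | NULL   
3  | Headset | 1206.44
4  | Headset | NULL   
5  | Mouse   | NULL   
6  | Phone   | 198.15 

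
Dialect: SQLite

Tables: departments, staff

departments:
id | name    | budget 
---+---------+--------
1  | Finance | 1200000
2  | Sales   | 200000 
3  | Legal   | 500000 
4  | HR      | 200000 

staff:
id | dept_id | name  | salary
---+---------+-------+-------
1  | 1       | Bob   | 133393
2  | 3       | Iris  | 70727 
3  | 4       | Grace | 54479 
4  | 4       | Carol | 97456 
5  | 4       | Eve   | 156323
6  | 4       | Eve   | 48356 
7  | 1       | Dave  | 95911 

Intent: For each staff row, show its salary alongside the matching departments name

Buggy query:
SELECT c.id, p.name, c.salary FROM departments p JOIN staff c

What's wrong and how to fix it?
Bug: Missing join condition: each staff row is matched to all departments rows instead of just its own

Fix: Add ON c.dept_id = p.id to the JOIN

Corrected query:
SELECT c.id, p.name, c.salary FROM departments p JOIN staff c ON c.dept_id = p.id

Result:
id | name    | salary
---+---------+-------
1  | Finance | 133393
2  | Legal   | 70727 
3  | HR      | 54479 
4  | HR      | 97456 
5  | HR      | 156323
6  | HR      | 48356 
7  | Finance | 95911 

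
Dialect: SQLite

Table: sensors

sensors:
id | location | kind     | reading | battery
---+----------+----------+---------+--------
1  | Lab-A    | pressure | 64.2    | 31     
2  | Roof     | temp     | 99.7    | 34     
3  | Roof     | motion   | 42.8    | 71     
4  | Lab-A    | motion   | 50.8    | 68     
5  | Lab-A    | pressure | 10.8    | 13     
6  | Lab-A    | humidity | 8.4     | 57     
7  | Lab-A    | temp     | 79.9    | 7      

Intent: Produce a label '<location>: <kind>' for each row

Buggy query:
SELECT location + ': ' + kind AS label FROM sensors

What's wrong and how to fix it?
Bug: '+' is numeric addition; on text columns SQLite converts them to 0 instead of concatenating

Fix: Replace + with || to concatenate text

Corrected query:
SELECT location || ': ' || kind AS label FROM sensors

Result:
label          
---------------
Lab-A: pressure
Roof: temp     
Roof: motion   
Lab-A: motion  
Lab-A: pressure
Lab-A: humidity
Lab-A: temp    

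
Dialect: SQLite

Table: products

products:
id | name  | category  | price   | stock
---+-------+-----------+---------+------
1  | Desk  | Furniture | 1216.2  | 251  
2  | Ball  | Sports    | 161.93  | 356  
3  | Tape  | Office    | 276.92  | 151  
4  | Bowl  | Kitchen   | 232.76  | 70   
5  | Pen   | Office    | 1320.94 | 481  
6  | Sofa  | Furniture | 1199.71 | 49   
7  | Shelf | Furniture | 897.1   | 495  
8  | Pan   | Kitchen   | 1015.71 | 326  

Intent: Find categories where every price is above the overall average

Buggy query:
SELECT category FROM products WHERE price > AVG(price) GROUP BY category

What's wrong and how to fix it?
Bug: AVG() is an aggregate; it can't sit directly in WHERE

Fix: Use a subquery for AVG and a HAVING MIN(...) filter so the condition holds for every row in the group

Corrected query:
SELECT category FROM products GROUP BY category HAVING MIN(price) > (SELECT AVG(price) FROM products)

Result:
category 
---------
Furniture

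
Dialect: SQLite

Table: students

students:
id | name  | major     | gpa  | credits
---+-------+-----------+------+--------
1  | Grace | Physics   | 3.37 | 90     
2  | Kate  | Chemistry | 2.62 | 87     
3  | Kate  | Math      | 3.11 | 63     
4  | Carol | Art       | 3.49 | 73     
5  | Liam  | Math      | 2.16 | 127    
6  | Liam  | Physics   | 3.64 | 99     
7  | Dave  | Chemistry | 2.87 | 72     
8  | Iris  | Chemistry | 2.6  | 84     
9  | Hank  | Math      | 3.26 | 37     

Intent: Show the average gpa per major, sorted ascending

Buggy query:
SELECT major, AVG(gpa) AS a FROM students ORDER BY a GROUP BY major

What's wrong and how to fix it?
Bug: ORDER BY appears before GROUP BY; SQL clause order requires GROUP BY first

Fix: Move ORDER BY to the end, after GROUP BY

Corrected query:
SELECT major, AVG(gpa) AS a FROM students GROUP BY major ORDER BY a

Result:
major     | a       
----------+---------
Chemistry | 2.696667
Math      | 2.843333
Art       | 3.49    
Physics   | 3.505   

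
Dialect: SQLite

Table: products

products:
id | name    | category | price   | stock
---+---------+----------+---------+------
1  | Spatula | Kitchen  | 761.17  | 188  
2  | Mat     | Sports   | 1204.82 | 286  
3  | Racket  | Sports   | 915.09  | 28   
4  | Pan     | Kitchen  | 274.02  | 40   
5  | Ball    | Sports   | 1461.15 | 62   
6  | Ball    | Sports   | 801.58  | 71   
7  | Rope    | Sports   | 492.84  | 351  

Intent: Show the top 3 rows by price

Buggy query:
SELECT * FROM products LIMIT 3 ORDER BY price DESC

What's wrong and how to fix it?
Bug: LIMIT must come after ORDER BY

Fix: Swap the clauses: ORDER BY first, then LIMIT

Corrected query:
SELECT * FROM products ORDER BY price DESC LIMIT 3

Result:
id | name   | category | price   | stock
---+--------+----------+---------+------
5  | Ball   | Sports   | 1461.15 | 62   
2  | Mat    | Sports   | 1204.82 | 286  
3  | Racket | Sports   | 915.09  | 28   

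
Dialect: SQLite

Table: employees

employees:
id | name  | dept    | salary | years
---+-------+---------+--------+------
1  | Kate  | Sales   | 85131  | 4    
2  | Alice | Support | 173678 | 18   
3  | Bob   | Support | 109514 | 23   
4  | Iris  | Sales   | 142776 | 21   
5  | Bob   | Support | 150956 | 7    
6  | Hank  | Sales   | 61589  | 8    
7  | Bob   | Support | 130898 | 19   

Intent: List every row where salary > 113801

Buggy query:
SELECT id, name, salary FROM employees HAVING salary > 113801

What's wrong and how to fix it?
Bug: This is a non-aggregate query (no GROUP BY, no aggregates), so in SQLite the HAVING clause is invalid here; a row-level condition belongs in WHERE

Fix: Replace HAVING with WHERE since the condition applies to individual rows

Corrected query:
SELECT id, name, salary FROM employees WHERE salary > 113801

Result:
id | name  | salary
---+-------+-------
2  | Alice | 173678
4  | Iris  | 142776
5  | Bob   | 150956
7  | Bob   | 130898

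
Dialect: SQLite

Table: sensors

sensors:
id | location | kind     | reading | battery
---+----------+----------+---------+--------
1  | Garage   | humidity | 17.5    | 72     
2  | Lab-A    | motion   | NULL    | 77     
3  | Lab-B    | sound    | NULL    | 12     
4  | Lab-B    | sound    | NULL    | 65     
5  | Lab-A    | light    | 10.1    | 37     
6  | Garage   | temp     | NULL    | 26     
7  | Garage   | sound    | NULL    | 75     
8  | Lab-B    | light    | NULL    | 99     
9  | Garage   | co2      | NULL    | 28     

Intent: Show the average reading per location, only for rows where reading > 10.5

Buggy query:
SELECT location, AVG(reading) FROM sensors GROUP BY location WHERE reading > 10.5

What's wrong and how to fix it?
Bug: Row-level WHERE must come before GROUP BY in the clause order

Fix: Move the WHERE clause before GROUP BY

Corrected query:
SELECT location, AVG(reading) FROM sensors WHERE reading > 10.5 GROUP BY location

Result:
location | AVG(reading)
---------+-------------
Garage   | 17.5        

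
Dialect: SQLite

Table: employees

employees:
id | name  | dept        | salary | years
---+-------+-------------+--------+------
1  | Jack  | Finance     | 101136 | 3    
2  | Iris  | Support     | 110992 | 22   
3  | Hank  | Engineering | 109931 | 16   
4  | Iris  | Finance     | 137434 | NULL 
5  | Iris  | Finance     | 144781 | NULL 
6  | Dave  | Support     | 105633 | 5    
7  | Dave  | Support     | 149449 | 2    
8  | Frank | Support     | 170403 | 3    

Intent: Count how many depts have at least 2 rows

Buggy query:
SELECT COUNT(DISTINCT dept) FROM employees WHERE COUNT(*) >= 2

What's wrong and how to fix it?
Bug: COUNT(*) cannot appear in WHERE; the per-group count doesn't exist yet

Fix: Group first with HAVING COUNT(*) >= 2, then COUNT the resulting groups

Corrected query:
SELECT COUNT(*) FROM (SELECT dept FROM employees GROUP BY dept HAVING COUNT(*) >= 2)

Result:
COUNT(*)
--------
2       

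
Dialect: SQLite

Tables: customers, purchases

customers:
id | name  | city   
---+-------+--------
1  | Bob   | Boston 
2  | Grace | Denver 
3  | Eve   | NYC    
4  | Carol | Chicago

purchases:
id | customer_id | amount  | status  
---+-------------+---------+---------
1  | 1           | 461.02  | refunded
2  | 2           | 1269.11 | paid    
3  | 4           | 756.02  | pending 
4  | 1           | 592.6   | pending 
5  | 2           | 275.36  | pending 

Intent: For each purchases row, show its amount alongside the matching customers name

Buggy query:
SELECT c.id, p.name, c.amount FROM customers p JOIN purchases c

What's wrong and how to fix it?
Bug: JOIN with no ON clause produces a cartesian product; every purchases row pairs with every customers row

Fix: Add ON c.customer_id = p.id to the JOIN

Corrected query:
SELECT c.id, p.name, c.amount FROM customers p JOIN purchases c ON c.customer_id = p.id

Result:
id | name  | amount 
---+-------+--------
1  | Bob   | 461.02 
2  | Grace | 1269.11
3  | Carol | 756.02 
4  | Bob   | 592.6  
5  | Grace | 275.36 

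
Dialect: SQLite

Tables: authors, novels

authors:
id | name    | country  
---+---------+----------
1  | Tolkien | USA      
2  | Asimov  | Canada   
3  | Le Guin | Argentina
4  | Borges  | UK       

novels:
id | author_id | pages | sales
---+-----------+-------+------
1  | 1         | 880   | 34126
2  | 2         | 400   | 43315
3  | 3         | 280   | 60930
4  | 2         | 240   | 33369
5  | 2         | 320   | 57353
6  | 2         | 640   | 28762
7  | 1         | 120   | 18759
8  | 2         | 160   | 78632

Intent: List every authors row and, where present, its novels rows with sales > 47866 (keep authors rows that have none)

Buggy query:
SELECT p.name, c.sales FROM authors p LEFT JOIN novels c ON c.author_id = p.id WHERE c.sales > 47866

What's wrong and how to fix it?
Bug: Filtering c.sales in WHERE discards the NULL rows produced by LEFT JOIN, turning it into an inner join

Fix: Put 'c.sales > 47866' in the JOIN's ON clause instead of WHERE

Corrected query:
SELECT p.name, c.sales FROM authors p LEFT JOIN novels c ON c.author_id = p.id AND c.sales > 47866

Result:
name    | sales
--------+------
Tolkien | NULL 
Asimov  | 57353
Asimov  | 78632
Le Guin | 60930
Borges  | NULL 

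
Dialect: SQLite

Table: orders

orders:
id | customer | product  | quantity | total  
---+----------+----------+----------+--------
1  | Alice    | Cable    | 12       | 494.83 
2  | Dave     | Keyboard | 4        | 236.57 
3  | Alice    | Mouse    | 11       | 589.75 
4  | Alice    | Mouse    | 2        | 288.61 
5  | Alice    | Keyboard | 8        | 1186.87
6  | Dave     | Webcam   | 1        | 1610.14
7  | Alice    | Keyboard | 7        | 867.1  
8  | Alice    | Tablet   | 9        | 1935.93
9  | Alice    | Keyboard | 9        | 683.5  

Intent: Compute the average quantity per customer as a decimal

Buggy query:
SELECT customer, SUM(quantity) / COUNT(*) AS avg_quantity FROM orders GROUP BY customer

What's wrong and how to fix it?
Bug: Both operands are integers, so '/' performs integer division and truncates

Fix: Multiply by 1.0 (or CAST to REAL) to force floating-point division

Corrected query:
SELECT customer, SUM(quantity) * 1.0 / COUNT(*) AS avg_quantity FROM orders GROUP BY customer

Result:
customer | avg_quantity
---------+-------------
Alice    | 8.285714    
Dave     | 2.5         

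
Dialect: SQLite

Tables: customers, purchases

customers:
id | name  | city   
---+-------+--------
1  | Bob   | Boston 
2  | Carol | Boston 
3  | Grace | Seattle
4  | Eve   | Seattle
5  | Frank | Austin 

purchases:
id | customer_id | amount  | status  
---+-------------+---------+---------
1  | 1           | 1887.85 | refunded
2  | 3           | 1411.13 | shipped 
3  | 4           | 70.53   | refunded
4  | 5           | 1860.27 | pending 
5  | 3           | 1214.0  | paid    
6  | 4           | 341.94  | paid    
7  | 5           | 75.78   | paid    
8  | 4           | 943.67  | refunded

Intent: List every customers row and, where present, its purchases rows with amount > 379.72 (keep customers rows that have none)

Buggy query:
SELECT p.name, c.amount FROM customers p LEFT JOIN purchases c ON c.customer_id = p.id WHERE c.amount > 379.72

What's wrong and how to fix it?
Bug: Filtering c.amount in WHERE discards the NULL rows produced by LEFT JOIN, turning it into an inner join

Fix: Put 'c.amount > 379.72' in the JOIN's ON clause instead of WHERE

Corrected query:
SELECT p.name, c.amount FROM customers p LEFT JOIN purchases c ON c.customer_id = p.id AND c.amount > 379.72

Result:
name  | amount 
------+--------
Bob   | 1887.85
Carol | NULL   
Grace | 1214   
Grace | 1411.13
Eve   | 943.67 
Frank | 1860.27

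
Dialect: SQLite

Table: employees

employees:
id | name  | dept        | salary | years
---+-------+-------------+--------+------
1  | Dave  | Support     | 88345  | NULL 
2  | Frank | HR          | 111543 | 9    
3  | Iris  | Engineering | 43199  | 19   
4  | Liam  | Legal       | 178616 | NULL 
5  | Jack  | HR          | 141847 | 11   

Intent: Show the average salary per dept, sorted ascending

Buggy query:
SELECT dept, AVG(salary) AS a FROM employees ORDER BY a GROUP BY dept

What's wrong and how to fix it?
Bug: ORDER BY appears before GROUP BY; SQL clause order requires GROUP BY first

Fix: Reorder: SELECT … FROM … GROUP BY … ORDER BY …

Corrected query:
SELECT dept, AVG(salary) AS a FROM employees GROUP BY dept ORDER BY a

Result:
dept        | a     
------------+-------
Engineering | 43199 
Support     | 88345 
HR          | 126695
Legal       | 178616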